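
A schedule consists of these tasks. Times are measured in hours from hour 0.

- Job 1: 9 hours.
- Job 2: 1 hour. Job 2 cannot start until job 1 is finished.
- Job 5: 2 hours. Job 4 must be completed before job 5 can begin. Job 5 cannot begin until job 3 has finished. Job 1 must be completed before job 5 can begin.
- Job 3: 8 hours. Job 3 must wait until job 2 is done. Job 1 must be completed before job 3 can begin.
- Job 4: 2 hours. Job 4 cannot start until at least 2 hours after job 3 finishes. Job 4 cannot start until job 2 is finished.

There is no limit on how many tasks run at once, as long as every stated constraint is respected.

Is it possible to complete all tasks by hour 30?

Yes

Job 1 has no prerequisites, so it starts at hour 0 and finishes at hour 9.
Job 2 waits on job 1 (finishes hour 9), so it starts at hour 9 and finishes at 9 + 1 = hour 10.
Job 3 cannot start until job 2 (finishes hour 10); job 1 (finishes hour 9). The controlling bound is hour 10, so job 3 finishes at 10 + 8 = hour 18.
For job 4: job 3 (finishes hour 18, plus 2-hour gap → hour 20); job 2 (finishes hour 10). Taking the maximum gives a start of hour 20, and it finishes at 20 + 2 = hour 22.
Job 5 has to wait for job 4 (finishes hour 22); job 3 (finishes hour 18); job 1 (finishes hour 9). The latest of these is hour 22, so job 5 runs hour 22 to 22 + 2 = hour 24.
Every task is finished by hour 24, which is no later than the deadline of 30, so the schedule is feasible.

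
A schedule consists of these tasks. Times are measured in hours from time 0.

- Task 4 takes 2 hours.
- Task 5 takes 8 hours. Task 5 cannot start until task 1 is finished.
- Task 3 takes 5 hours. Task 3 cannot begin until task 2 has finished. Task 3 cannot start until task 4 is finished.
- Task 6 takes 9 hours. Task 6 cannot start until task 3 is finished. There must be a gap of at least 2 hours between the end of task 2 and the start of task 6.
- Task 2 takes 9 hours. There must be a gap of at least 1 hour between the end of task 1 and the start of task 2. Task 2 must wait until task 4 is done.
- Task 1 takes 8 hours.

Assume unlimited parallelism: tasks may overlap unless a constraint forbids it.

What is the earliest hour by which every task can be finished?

Nothing blocks task 4, so it runs from hour 0 to hour 2.
Task 1 has no prerequisites, so it starts at hour 0 and finishes at hour 8.
Task 5 waits on task 1 (finishes hour 8), so it starts at hour 8 and finishes at 8 + 8 = hour 16.
For task 2: task 1 (finishes hour 8, plus 1-hour gap → hour 9); task 4 (finishes hour 2). Taking the maximum gives a start of hour 9, and it finishes at 9 + 9 = hour 18.
Task 3 needs all of task 2 (finishes hour 18); task 4 (finishes hour 2). That puts its earliest start at hour 18; it finishes at 18 + 5 = hour 23.
Task 6 cannot start until task 3 (finishes hour 23); task 2 (finishes hour 18, plus 2-hour gap → hour 20). The controlling bound is hour 23, so task 6 finishes at 23 + 9 = hour 32.
All tasks are finished once the last one completes. Finish times: Task 1 at 8, Task 2 at 18, Task 3 at 23, Task 4 at 2, Task 5 at 16, Task 6 at 32. The latest is hour 32.

32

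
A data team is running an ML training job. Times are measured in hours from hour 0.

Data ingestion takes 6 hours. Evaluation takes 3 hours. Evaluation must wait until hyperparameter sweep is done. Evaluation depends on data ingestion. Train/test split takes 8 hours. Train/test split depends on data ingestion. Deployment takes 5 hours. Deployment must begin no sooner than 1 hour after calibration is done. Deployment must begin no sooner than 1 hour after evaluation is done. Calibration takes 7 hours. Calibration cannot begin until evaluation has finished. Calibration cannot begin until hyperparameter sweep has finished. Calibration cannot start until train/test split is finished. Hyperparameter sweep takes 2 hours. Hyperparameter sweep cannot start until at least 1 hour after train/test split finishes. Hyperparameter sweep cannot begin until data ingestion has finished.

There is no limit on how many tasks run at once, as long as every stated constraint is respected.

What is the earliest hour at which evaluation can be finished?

Nothing blocks data ingestion, so it runs from hour 0 to hour 6.
Train/test split cannot begin until data ingestion (finishes hour 6). It runs from hour 6 to 6 + 8 = hour 14.
Hyperparameter sweep cannot start until train/test split (finishes hour 14, plus 1-hour gap → hour 15); data ingestion (finishes hour 6). The controlling bound is hour 15, so hyperparameter sweep finishes at 15 + 2 = hour 17.
Evaluation cannot start until hyperparameter sweep (finishes hour 17); data ingestion (finishes hour 6). The controlling bound is hour 17, so evaluation finishes at 17 + 3 = hour 20.

20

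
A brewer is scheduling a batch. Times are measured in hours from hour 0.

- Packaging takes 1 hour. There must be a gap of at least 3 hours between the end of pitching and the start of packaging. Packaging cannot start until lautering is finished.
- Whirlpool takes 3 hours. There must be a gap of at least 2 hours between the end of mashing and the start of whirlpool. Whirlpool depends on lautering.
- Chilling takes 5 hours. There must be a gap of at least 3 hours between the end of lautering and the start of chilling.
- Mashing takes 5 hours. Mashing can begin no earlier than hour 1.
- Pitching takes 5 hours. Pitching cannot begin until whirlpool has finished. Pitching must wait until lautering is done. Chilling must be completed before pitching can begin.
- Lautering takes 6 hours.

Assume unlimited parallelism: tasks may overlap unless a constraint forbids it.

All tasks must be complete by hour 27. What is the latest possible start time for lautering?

4

To finish by hour 27, packaging (duration 1) must start no later than hour 26.
Since packaging (must start by hour 26, minus 3-hour gap → hour 23) depends on it, pitching must finish by hour 23. Backing off its 5-hour duration gives a latest start of hour 18.
Whirlpool feeds into pitching (must start by hour 18); so whirlpool must finish by hour 18 and therefore start by hour 15.
Chilling has to be done before pitching (must start by hour 18). That means finishing by hour 18, i.e. starting by 18 − 5 = hour 13.
For lautering: whirlpool (must start by hour 15); chilling (must start by hour 13, minus 3-hour gap → hour 10); pitching (must start by hour 18); packaging (must start by hour 26). The most restrictive is hour 10; with a 6-hour duration, lautering must start by hour 4.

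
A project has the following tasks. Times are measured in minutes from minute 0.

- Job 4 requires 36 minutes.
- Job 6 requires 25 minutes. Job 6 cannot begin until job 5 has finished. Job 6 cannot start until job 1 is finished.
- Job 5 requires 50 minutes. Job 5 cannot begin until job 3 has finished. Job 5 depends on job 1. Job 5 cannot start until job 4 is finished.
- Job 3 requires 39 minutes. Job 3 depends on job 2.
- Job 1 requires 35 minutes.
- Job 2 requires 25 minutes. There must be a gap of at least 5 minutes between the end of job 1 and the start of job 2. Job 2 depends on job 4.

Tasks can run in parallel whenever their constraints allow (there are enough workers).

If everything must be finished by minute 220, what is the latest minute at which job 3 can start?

106

Nothing follows job 6; the deadline of minute 220 is its only limit. It must start by 220 − 25 = minute 195.
Job 5 feeds into job 6 (must start by minute 195); so job 5 must finish by minute 195 and therefore start by minute 145.
Since job 5 (must start by minute 145) depends on it, job 3 must finish by minute 145. Backing off its 39-minute duration gives a latest start of minute 106.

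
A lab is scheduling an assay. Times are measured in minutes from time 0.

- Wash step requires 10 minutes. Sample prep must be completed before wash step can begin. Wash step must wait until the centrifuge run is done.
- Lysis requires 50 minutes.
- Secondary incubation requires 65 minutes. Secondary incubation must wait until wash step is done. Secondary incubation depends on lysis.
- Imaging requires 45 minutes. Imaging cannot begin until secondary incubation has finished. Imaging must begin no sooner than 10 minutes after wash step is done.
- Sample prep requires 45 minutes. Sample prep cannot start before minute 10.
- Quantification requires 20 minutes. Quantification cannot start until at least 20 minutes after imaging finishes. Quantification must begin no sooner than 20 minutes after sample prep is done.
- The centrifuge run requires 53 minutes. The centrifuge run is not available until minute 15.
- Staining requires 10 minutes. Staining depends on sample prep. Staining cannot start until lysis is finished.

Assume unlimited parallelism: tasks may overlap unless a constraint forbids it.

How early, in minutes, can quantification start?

208

After its own release at minute 15, the centrifuge run can start at minute 15 and finishes at minute 68.
Lysis can start immediately at minute 0; it finishes at minute 50.
Sample prep waits on its own release at minute 10, so it starts at minute 10 and finishes at 10 + 45 = minute 55.
Wash step has to wait for sample prep (finishes minute 55); the centrifuge run (finishes minute 68). The latest of these is minute 68, so wash step runs minute 68 to 68 + 10 = minute 78.
Secondary incubation needs all of wash step (finishes minute 78); lysis (finishes minute 50). That puts its earliest start at minute 78; it finishes at 78 + 65 = minute 143.
For imaging: secondary incubation (finishes minute 143); wash step (finishes minute 78, plus 10-minute gap → minute 88). Taking the maximum gives a start of minute 143, and it finishes at 143 + 45 = minute 188.
Quantification waits on imaging (finishes minute 188, plus 20-minute gap → minute 208); sample prep (finishes minute 55, plus 20-minute gap → minute 75). The latest of these is minute 208, which is the earliest quantification can start.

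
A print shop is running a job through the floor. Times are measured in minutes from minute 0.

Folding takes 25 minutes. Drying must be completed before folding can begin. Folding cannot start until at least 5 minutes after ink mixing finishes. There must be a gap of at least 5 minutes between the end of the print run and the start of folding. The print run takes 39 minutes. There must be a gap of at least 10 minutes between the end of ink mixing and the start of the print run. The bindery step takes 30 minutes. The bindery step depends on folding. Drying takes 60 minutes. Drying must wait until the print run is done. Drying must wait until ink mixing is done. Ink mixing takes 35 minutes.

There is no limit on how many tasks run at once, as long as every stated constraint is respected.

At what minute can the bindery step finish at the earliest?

Nothing blocks ink mixing, so it runs from minute 0 to minute 35.
The print run waits on ink mixing (finishes minute 35, plus 10-minute gap → minute 45), so it starts at minute 45 and finishes at 45 + 39 = minute 84.
For drying: the print run (finishes minute 84); ink mixing (finishes minute 35). Taking the maximum gives a start of minute 84, and it finishes at 84 + 60 = minute 144.
Folding cannot start until drying (finishes minute 144); ink mixing (finishes minute 35, plus 5-minute gap → minute 40); the print run (finishes minute 84, plus 5-minute gap → minute 89). The controlling bound is minute 144, so folding finishes at 144 + 25 = minute 169.
After folding (finishes minute 169), the bindery step can start at minute 169 and finishes at minute 199.

199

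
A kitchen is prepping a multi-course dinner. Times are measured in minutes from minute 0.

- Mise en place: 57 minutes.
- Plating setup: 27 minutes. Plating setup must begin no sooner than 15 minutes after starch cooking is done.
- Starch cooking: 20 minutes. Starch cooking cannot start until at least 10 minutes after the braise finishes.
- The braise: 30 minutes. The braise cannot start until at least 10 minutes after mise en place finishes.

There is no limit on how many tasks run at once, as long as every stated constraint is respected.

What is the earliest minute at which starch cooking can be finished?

127

Mise en place has no prerequisites, so it starts at minute 0 and finishes at minute 57.
The braise cannot begin until mise en place (finishes minute 57, plus 10-minute gap → minute 67). It runs from minute 67 to 67 + 30 = minute 97.
Starch cooking waits on the braise (finishes minute 97, plus 10-minute gap → minute 107), so it starts at minute 107 and finishes at 107 + 20 = minute 127.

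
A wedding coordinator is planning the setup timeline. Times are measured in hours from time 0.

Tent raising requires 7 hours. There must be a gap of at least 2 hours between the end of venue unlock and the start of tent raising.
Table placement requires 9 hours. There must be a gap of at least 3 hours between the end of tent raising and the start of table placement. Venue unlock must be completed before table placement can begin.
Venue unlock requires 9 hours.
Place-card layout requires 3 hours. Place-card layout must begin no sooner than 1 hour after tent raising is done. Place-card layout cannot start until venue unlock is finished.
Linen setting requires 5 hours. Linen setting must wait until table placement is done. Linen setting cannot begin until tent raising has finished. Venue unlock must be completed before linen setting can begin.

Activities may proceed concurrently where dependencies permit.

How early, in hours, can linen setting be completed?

35

Venue unlock has no prerequisites, so it starts at hour 0 and finishes at hour 9.
After venue unlock (finishes hour 9, plus 2-hour gap → hour 11), tent raising can start at hour 11 and finishes at hour 18.
For table placement: tent raising (finishes hour 18, plus 3-hour gap → hour 21); venue unlock (finishes hour 9). Taking the maximum gives a start of hour 21, and it finishes at 21 + 9 = hour 30.
Linen setting cannot start until table placement (finishes hour 30); tent raising (finishes hour 18); venue unlock (finishes hour 9). The controlling bound is hour 30, so linen setting finishes at 30 + 5 = hour 35.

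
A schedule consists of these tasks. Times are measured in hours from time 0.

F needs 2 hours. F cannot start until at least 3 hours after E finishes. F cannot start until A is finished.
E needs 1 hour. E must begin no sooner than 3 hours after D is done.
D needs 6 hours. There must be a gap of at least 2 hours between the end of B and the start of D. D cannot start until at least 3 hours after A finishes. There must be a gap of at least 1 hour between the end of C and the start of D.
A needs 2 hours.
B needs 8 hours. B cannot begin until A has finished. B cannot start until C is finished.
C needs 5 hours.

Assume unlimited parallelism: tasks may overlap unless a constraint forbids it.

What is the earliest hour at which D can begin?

15

C can start immediately at hour 0; it finishes at hour 5.
A has no prerequisites, so it starts at hour 0 and finishes at hour 2.
B cannot start until A (finishes hour 2); C (finishes hour 5). The controlling bound is hour 5, so B finishes at 5 + 8 = hour 13.
D waits on B (finishes hour 13, plus 2-hour gap → hour 15); A (finishes hour 2, plus 3-hour gap → hour 5); C (finishes hour 5, plus 1-hour gap → hour 6). The latest of these is hour 15, which is the earliest D can start.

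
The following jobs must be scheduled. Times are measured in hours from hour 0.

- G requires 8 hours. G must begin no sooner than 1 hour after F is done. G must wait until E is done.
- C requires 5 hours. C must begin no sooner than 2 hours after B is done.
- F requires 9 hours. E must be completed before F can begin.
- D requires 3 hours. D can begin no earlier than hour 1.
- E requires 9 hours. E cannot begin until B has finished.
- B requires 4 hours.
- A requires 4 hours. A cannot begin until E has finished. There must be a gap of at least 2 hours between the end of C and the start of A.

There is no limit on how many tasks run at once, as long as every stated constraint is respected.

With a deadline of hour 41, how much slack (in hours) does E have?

10

Nothing blocks B, so it runs from hour 0 to hour 4.
After B (finishes hour 4), E can start at hour 4 and finishes at hour 13.

Working backward from the deadline:
To finish by hour 41, A (duration 4) must start no later than hour 37.
G has no dependents, so it just needs to finish by hour 41. Starting by 41 − 8 = hour 33 achieves that.
F must finish before G (must start by hour 33, minus 1-hour gap → hour 32). With a 9-hour duration, F must start by 32 − 9 = hour 23.
E feeds A (must start by hour 37); F (must start by hour 23); G (must start by hour 33). Taking the minimum, E must finish by hour 23 and start by 23 − 9 = hour 14.
So E can start as early as hour 4 and as late as hour 14, giving 14 − 4 = 10 hours of slack.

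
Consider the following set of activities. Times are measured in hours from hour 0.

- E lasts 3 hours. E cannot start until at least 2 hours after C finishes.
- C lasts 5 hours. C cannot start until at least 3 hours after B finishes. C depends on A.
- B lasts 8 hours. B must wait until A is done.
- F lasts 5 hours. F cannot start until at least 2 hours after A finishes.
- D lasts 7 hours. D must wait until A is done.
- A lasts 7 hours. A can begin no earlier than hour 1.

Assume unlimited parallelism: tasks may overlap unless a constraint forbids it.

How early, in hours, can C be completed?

After its own release at hour 1, A can start at hour 1 and finishes at hour 8.
After A (finishes hour 8), B can start at hour 8 and finishes at hour 16.
For C: B (finishes hour 16, plus 3-hour gap → hour 19); A (finishes hour 8). Taking the maximum gives a start of hour 19, and it finishes at 19 + 5 = hour 24.

24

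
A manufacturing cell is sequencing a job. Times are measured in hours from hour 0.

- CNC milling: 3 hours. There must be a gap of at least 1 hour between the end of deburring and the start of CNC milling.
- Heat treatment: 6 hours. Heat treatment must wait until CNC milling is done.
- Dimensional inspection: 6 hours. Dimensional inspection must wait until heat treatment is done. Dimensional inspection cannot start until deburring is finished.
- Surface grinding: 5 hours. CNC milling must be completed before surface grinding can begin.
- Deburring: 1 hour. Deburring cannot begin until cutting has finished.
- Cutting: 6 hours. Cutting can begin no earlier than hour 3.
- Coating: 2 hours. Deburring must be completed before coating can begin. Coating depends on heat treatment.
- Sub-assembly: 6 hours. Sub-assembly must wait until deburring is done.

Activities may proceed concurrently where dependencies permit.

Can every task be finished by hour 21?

No

Cutting waits on its own release at hour 3, so it starts at hour 3 and finishes at 3 + 6 = hour 9.
Deburring waits on cutting (finishes hour 9), so it starts at hour 9 and finishes at 9 + 1 = hour 10.
Sub-assembly cannot begin until deburring (finishes hour 10). It runs from hour 10 to 10 + 6 = hour 16.
After deburring (finishes hour 10, plus 1-hour gap → hour 11), CNC milling can start at hour 11 and finishes at hour 14.
Surface grinding cannot begin until CNC milling (finishes hour 14). It runs from hour 14 to 14 + 5 = hour 19.
After CNC milling (finishes hour 14), heat treatment can start at hour 14 and finishes at hour 20.
Coating needs all of deburring (finishes hour 10); heat treatment (finishes hour 20). That puts its earliest start at hour 20; it finishes at 20 + 2 = hour 22.
Dimensional inspection has to wait for heat treatment (finishes hour 20); deburring (finishes hour 10). The latest of these is hour 20, so dimensional inspection runs hour 20 to 20 + 6 = hour 26.
The earliest everything can be done is hour 26, which is after the deadline of 21, so it is not possible.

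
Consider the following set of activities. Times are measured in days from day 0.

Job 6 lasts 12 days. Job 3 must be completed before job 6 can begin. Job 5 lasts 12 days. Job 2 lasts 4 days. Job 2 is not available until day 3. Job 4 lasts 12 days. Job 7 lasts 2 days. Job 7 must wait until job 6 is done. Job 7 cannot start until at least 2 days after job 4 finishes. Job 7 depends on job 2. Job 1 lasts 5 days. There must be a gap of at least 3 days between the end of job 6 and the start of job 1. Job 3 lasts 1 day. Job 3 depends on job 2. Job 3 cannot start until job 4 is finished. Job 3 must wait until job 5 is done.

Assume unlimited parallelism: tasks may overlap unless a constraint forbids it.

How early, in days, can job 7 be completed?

Nothing blocks job 5, so it runs from day 0 to day 12.
Job 4 has no prerequisites, so it starts at day 0 and finishes at day 12.
Job 2 cannot begin until its own release at day 3. It runs from day 3 to 3 + 4 = day 7.
Job 3 cannot start until job 2 (finishes day 7); job 4 (finishes day 12); job 5 (finishes day 12). The controlling bound is day 12, so job 3 finishes at 12 + 1 = day 13.
Job 6 waits on job 3 (finishes day 13), so it starts at day 13 and finishes at 13 + 12 = day 25.
For job 7: job 6 (finishes day 25); job 4 (finishes day 12, plus 2-day gap → day 14); job 2 (finishes day 7). Taking the maximum gives a start of day 25, and it finishes at 25 + 2 = day 27.

27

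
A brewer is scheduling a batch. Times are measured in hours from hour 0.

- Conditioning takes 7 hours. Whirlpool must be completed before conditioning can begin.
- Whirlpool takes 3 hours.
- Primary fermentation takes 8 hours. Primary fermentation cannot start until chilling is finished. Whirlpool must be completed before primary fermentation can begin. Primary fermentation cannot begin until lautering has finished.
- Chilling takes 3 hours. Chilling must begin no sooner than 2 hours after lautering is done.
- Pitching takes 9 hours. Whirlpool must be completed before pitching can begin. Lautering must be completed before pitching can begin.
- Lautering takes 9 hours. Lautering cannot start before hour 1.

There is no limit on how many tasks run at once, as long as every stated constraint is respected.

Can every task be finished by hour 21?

No

Whirlpool can start immediately at hour 0; it finishes at hour 3.
Conditioning cannot begin until whirlpool (finishes hour 3). It runs from hour 3 to 3 + 7 = hour 10.
Lautering waits on its own release at hour 1, so it starts at hour 1 and finishes at 1 + 9 = hour 10.
Pitching cannot start until whirlpool (finishes hour 3); lautering (finishes hour 10). The controlling bound is hour 10, so pitching finishes at 10 + 9 = hour 19.
Chilling cannot begin until lautering (finishes hour 10, plus 2-hour gap → hour 12). It runs from hour 12 to 12 + 3 = hour 15.
Primary fermentation needs all of chilling (finishes hour 15); whirlpool (finishes hour 3); lautering (finishes hour 10). That puts its earliest start at hour 15; it finishes at 15 + 8 = hour 23.
The earliest everything can be done is hour 23, which is after the deadline of 21, so it is not possible.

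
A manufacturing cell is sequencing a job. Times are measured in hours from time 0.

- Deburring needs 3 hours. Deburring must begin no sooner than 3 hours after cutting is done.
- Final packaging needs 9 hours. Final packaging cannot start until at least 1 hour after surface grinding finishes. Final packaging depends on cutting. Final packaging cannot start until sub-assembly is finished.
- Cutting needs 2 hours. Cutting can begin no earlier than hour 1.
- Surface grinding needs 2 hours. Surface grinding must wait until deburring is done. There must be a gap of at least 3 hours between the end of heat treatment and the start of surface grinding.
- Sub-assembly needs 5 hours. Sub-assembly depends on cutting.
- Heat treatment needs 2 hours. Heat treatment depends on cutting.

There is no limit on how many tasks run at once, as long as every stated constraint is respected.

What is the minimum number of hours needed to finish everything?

Cutting cannot begin until its own release at hour 1. It runs from hour 1 to 1 + 2 = hour 3.
After cutting (finishes hour 3), sub-assembly can start at hour 3 and finishes at hour 8.
Heat treatment waits on cutting (finishes hour 3), so it starts at hour 3 and finishes at 3 + 2 = hour 5.
Deburring cannot begin until cutting (finishes hour 3, plus 3-hour gap → hour 6). It runs from hour 6 to 6 + 3 = hour 9.
Surface grinding needs all of deburring (finishes hour 9); heat treatment (finishes hour 5, plus 3-hour gap → hour 8). That puts its earliest start at hour 9; it finishes at 9 + 2 = hour 11.
Final packaging cannot start until surface grinding (finishes hour 11, plus 1-hour gap → hour 12); cutting (finishes hour 3); sub-assembly (finishes hour 8). The controlling bound is hour 12, so final packaging finishes at 12 + 9 = hour 21.
All tasks are finished once the last one completes. Finish times: Cutting at 3, Deburring at 9, Heat treatment at 5, Surface grinding at 11, Sub-assembly at 8, Final packaging at 21. The latest is hour 21.

21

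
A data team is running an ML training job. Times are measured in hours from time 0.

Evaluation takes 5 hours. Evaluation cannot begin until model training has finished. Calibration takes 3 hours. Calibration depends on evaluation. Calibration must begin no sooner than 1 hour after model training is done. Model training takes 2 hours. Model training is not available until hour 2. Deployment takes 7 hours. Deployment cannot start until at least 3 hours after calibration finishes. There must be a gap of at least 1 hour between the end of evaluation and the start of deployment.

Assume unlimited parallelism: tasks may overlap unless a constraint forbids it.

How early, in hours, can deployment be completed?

Model training waits on its own release at hour 2, so it starts at hour 2 and finishes at 2 + 2 = hour 4.
After model training (finishes hour 4), evaluation can start at hour 4 and finishes at hour 9.
Calibration has to wait for evaluation (finishes hour 9); model training (finishes hour 4, plus 1-hour gap → hour 5). The latest of these is hour 9, so calibration runs hour 9 to 9 + 3 = hour 12.
Deployment needs all of calibration (finishes hour 12, plus 3-hour gap → hour 15); evaluation (finishes hour 9, plus 1-hour gap → hour 10). That puts its earliest start at hour 15; it finishes at 15 + 7 = hour 22.

22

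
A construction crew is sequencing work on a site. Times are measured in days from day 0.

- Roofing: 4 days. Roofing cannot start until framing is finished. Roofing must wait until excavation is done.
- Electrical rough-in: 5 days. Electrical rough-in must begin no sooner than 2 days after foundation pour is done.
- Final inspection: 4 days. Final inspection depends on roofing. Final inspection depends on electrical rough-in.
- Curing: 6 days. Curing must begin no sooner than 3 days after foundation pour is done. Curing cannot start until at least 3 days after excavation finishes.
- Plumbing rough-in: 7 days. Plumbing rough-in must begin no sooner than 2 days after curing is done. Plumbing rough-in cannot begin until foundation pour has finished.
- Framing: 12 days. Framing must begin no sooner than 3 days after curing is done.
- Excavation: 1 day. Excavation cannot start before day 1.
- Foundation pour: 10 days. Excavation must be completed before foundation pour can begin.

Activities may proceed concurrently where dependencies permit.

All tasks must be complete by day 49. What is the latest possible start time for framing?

29

To finish by day 49, final inspection (duration 4) must start no later than day 45.
Roofing feeds into final inspection (must start by day 45); so roofing must finish by day 45 and therefore start by day 41.
Framing must finish before roofing (must start by day 41). With a 12-day duration, framing must start by 41 − 12 = day 29.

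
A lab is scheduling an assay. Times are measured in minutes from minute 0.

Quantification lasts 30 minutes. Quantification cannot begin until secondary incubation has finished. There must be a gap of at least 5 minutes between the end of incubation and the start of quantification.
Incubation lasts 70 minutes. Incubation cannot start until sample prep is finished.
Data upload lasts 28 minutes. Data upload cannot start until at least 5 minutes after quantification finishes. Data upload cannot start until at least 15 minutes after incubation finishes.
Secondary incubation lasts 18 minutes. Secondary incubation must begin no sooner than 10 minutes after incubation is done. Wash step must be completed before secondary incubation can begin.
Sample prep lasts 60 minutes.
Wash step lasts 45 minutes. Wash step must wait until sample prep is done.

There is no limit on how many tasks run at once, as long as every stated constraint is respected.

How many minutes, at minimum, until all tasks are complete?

Sample prep can start immediately at minute 0; it finishes at minute 60.
Wash step waits on sample prep (finishes minute 60), so it starts at minute 60 and finishes at 60 + 45 = minute 105.
Incubation waits on sample prep (finishes minute 60), so it starts at minute 60 and finishes at 60 + 70 = minute 130.
Secondary incubation cannot start until incubation (finishes minute 130, plus 10-minute gap → minute 140); wash step (finishes minute 105). The controlling bound is minute 140, so secondary incubation finishes at 140 + 18 = minute 158.
Quantification cannot start until secondary incubation (finishes minute 158); incubation (finishes minute 130, plus 5-minute gap → minute 135). The controlling bound is minute 158, so quantification finishes at 158 + 30 = minute 188.
For data upload: quantification (finishes minute 188, plus 5-minute gap → minute 193); incubation (finishes minute 130, plus 15-minute gap → minute 145). Taking the maximum gives a start of minute 193, and it finishes at 193 + 28 = minute 221.
All tasks are finished once the last one completes. Finish times: Sample prep at 60, Incubation at 130, Wash step at 105, Secondary incubation at 158, Quantification at 188, Data upload at 221. The latest is minute 221.

221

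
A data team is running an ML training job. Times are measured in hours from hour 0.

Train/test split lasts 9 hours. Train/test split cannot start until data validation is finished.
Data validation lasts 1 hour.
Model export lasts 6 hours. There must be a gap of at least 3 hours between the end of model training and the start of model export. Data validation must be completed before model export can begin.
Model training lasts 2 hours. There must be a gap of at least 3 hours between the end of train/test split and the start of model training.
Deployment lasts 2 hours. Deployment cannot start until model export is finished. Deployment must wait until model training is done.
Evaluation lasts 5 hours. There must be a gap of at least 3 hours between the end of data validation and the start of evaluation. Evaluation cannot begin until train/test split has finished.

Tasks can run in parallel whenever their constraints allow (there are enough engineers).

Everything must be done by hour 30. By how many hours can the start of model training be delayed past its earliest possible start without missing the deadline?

Nothing blocks data validation, so it runs from hour 0 to hour 1.
Train/test split cannot begin until data validation (finishes hour 1). It runs from hour 1 to 1 + 9 = hour 10.
Model training cannot begin until train/test split (finishes hour 10, plus 3-hour gap → hour 13). It runs from hour 13 to 13 + 2 = hour 15.

Working backward from the deadline:
Nothing follows deployment; the deadline of hour 30 is its only limit. It must start by 30 − 2 = hour 28.
Model export must finish before deployment (must start by hour 28). With a 6-hour duration, model export must start by 28 − 6 = hour 22.
Model training has several dependents: model export (must start by hour 22, minus 3-hour gap → hour 19); deployment (must start by hour 28). The earliest of those limits is hour 19, so model training must start by 19 − 2 = hour 17.
So model training can start as early as hour 13 and as late as hour 17, giving 17 − 13 = 4 hours of slack.

4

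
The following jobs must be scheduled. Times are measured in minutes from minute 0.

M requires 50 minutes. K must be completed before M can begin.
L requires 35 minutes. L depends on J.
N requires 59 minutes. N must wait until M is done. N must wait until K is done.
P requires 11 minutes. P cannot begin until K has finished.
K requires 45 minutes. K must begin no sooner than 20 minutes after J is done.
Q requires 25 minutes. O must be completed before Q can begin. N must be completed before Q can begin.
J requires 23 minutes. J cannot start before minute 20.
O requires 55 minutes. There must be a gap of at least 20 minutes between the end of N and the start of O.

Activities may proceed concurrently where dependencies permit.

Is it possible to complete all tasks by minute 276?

J waits on its own release at minute 20, so it starts at minute 20 and finishes at 20 + 23 = minute 43.
L cannot begin until J (finishes minute 43). It runs from minute 43 to 43 + 35 = minute 78.
After J (finishes minute 43, plus 20-minute gap → minute 63), K can start at minute 63 and finishes at minute 108.
P waits on K (finishes minute 108), so it starts at minute 108 and finishes at 108 + 11 = minute 119.
After K (finishes minute 108), M can start at minute 108 and finishes at minute 158.
N needs all of M (finishes minute 158); K (finishes minute 108). That puts its earliest start at minute 158; it finishes at 158 + 59 = minute 217.
O cannot begin until N (finishes minute 217, plus 20-minute gap → minute 237). It runs from minute 237 to 237 + 55 = minute 292.
Q needs all of O (finishes minute 292); N (finishes minute 217). That puts its earliest start at minute 292; it finishes at 292 + 25 = minute 317.
The earliest everything can be done is minute 317, which is after the deadline of 276, so it is not possible.

No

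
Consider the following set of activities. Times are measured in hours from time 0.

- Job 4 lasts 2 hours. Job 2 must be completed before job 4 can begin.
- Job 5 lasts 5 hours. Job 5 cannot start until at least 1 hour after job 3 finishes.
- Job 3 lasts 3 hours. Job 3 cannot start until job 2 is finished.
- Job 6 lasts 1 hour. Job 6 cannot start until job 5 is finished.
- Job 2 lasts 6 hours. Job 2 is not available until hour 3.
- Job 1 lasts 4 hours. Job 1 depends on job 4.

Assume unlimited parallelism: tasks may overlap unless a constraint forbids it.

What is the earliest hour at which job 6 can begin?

18

After its own release at hour 3, job 2 can start at hour 3 and finishes at hour 9.
After job 2 (finishes hour 9), job 3 can start at hour 9 and finishes at hour 12.
After job 3 (finishes hour 12, plus 1-hour gap → hour 13), job 5 can start at hour 13 and finishes at hour 18.
Job 6 waits on job 5 (finishes hour 18), so the earliest it can start is hour 18.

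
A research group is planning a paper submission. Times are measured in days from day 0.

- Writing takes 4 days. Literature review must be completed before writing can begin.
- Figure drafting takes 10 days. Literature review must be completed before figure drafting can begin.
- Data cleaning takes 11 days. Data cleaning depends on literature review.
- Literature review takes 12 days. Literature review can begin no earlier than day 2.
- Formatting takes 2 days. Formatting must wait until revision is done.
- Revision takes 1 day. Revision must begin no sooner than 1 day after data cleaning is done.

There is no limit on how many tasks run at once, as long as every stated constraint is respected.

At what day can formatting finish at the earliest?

After its own release at day 2, literature review can start at day 2 and finishes at day 14.
Data cleaning cannot begin until literature review (finishes day 14). It runs from day 14 to 14 + 11 = day 25.
Revision waits on data cleaning (finishes day 25, plus 1-day gap → day 26), so it starts at day 26 and finishes at 26 + 1 = day 27.
Formatting waits on revision (finishes day 27), so it starts at day 27 and finishes at 27 + 2 = day 29.

29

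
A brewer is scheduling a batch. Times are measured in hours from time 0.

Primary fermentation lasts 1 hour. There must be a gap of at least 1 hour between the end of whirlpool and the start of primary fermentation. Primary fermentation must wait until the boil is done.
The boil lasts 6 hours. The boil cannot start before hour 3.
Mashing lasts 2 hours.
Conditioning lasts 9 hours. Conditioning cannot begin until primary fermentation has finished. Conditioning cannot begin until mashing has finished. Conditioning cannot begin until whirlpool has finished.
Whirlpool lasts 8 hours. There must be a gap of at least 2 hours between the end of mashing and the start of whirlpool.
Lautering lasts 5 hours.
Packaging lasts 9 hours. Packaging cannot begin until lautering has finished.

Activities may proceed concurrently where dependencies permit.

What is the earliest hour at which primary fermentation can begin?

13

The boil cannot begin until its own release at hour 3. It runs from hour 3 to 3 + 6 = hour 9.
Mashing can start immediately at hour 0; it finishes at hour 2.
Whirlpool cannot begin until mashing (finishes hour 2, plus 2-hour gap → hour 4). It runs from hour 4 to 4 + 8 = hour 12.
Primary fermentation waits on whirlpool (finishes hour 12, plus 1-hour gap → hour 13); the boil (finishes hour 9). The latest of these is hour 13, which is the earliest primary fermentation can start.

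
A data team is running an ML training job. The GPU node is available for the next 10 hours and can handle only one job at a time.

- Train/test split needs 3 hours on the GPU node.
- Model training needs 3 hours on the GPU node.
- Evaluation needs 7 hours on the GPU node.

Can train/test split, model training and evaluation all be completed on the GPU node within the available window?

Running back to back, the jobs need 3 + 3 + 7 = 13 hours on the GPU node.
Since 13 > 10, they cannot all fit.

No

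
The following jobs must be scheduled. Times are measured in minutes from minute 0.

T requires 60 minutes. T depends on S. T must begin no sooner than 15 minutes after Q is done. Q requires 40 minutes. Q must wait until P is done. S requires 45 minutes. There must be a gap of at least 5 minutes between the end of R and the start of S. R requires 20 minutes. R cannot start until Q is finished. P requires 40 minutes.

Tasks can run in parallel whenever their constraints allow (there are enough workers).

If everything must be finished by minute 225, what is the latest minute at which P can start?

15

T has no dependents, so it just needs to finish by minute 225. Starting by 225 − 60 = minute 165 achieves that.
Since T (must start by minute 165) depends on it, S must finish by minute 165. Backing off its 45-minute duration gives a latest start of minute 120.
R must finish before S (must start by minute 120, minus 5-minute gap → minute 115). With a 20-minute duration, R must start by 115 − 20 = minute 95.
For Q: R (must start by minute 95); T (must start by minute 165, minus 15-minute gap → minute 150). The most restrictive is minute 95; with a 40-minute duration, Q must start by minute 55.
P feeds into Q (must start by minute 55); so P must finish by minute 55 and therefore start by minute 15.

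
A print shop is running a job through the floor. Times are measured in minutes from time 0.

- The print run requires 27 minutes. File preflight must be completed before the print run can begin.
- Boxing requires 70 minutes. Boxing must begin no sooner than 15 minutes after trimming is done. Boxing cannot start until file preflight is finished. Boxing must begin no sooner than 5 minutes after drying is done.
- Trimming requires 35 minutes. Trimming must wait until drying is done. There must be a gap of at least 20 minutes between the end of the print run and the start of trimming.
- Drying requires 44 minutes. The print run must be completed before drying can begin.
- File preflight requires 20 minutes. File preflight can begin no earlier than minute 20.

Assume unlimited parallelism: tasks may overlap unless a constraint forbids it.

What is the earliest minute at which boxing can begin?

161

After its own release at minute 20, file preflight can start at minute 20 and finishes at minute 40.
The print run cannot begin until file preflight (finishes minute 40). It runs from minute 40 to 40 + 27 = minute 67.
Drying cannot begin until the print run (finishes minute 67). It runs from minute 67 to 67 + 44 = minute 111.
For trimming: drying (finishes minute 111); the print run (finishes minute 67, plus 20-minute gap → minute 87). Taking the maximum gives a start of minute 111, and it finishes at 111 + 35 = minute 146.
Boxing waits on trimming (finishes minute 146, plus 15-minute gap → minute 161); file preflight (finishes minute 40); drying (finishes minute 111, plus 5-minute gap → minute 116). The latest of these is minute 161, which is the earliest boxing can start.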